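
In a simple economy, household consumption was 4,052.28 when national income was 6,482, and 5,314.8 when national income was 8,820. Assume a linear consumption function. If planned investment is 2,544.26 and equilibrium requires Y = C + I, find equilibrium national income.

MPC = (5314.8 − 4052.28)/(8820 − 6482) = 1262.52/2338 = 0.54
a = 4052.28 − 0.54(6482) = 552
Equilibrium: Y = 552 + 0.54Y + 2544.26
0.46Y = 3096.26, so Y = 3096.26/0.46 = 6731

Y = 6731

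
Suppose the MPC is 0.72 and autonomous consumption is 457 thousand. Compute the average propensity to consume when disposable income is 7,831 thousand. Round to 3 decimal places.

APC = 0.778

C = 457 + 0.72(7831) = 6095.32
APC = C/Y = 6095.32/7831 = 0.778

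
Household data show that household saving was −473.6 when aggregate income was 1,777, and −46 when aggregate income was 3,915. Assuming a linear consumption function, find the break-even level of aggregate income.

Y = 4145

MPS = ΔS/ΔY = (-46 − (-473.6))/(3915 − 1777) = 427.6/2138 = 0.2
MPC = 1 − MPS = 0.8
From S(1777) = -473.6: −a + 0.2(1777) = -473.6, so a = 355.4 − (-473.6) = 829
Break-even (S = 0): Y = a/MPS = 829/0.2 = 4145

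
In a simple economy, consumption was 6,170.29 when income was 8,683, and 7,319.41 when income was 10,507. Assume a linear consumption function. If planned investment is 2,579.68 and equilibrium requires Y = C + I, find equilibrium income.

Y = 8864

MPC = (7319.41 − 6170.29)/(10507 − 8683) = 1149.12/1824 = 0.63
a = 6170.29 − 0.63(8683) = 700
Equilibrium: Y = 700 + 0.63Y + 2579.68
0.37Y = 3279.68, so Y = 3279.68/0.37 = 8864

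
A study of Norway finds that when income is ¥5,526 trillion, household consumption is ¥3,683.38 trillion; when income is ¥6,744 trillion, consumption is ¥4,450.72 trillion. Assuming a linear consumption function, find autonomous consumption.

a = 202

MPC = ΔC/ΔY = (4450.72 − 3683.38)/(6744 − 5526) = 767.34/1218 = 0.63
a = C − MPC·Y = 3683.38 − 0.63(5526) = 3683.38 − 3481.38 = 202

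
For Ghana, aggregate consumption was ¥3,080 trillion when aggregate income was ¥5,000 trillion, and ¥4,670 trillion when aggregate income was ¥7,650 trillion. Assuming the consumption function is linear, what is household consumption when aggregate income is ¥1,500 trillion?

MPC = (4670 − 3080)/(7650 − 5000) = 1590/2650 = 0.6
a = 3080 − 0.6(5000) = 3080 − 3000 = 80
C = 80 + 0.6(1500) = 80 + 900 = 980

C = 980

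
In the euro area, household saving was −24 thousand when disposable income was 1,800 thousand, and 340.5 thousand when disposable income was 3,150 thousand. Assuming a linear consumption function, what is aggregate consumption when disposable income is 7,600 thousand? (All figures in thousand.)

C = 6058

MPS = ΔS/ΔY = (340.5 − (-24))/(3150 − 1800) = 364.5/1350 = 0.27
MPC = 1 − MPS = 0.73
Autonomous saving = -24 − 0.27(1800) = -510, so a = 510
C = 510 + 0.73(7600) = 510 + 5548 = 6058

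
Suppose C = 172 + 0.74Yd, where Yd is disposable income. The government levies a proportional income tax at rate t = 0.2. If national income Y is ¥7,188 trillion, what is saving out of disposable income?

S = 1323.104

Yd = (1 − 0.2)(7188) = 0.8(7188) = 5750.4
C = 172 + 0.74(5750.4) = 172 + 4255.296 = 4427.296
S = Yd − C = 5750.4 − 4427.296 = 1323.104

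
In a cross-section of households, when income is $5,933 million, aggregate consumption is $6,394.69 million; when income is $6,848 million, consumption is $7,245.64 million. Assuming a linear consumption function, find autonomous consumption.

MPC = ΔC/ΔY = (7245.64 − 6394.69)/(6848 − 5933) = 850.95/915 = 0.93
a = C − MPC·Y = 6394.69 − 0.93(5933) = 6394.69 − 5517.69 = 877

a = 877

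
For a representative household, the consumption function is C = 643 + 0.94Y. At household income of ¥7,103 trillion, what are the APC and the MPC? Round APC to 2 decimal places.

MPC = 0.94 (the slope of the consumption function)
C = 643 + 0.94(7103) = 7319.82, so APC = 7319.82/7103 = 1.03

APC = 1.03; MPC = 0.94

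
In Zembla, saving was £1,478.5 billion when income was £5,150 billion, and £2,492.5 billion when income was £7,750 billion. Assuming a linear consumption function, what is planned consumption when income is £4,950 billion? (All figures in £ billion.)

MPS = ΔS/ΔY = (2492.5 − 1478.5)/(7750 − 5150) = 1014/2600 = 0.39
MPC = 1 − MPS = 0.61
Autonomous saving = 1478.5 − 0.39(5150) = -530, so a = 530
C = 530 + 0.61(4950) = 530 + 3019.5 = 3549.5

C = 3549.5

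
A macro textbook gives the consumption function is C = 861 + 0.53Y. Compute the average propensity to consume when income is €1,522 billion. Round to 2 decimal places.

APC = 1.10

C = 861 + 0.53(1522) = 1667.66
APC = C/Y = 1667.66/1522 = 1.10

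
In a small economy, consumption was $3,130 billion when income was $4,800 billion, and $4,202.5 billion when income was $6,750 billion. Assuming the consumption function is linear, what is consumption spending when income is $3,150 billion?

MPC = (4202.5 − 3130)/(6750 − 4800) = 1072.5/1950 = 0.55
a = 3130 − 0.55(4800) = 3130 − 2640 = 490
C = 490 + 0.55(3150) = 490 + 1732.5 = 2222.5

C = 2222.5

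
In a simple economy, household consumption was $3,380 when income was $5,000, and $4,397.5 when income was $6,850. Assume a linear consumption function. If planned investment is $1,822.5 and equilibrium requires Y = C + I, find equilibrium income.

Y = 5450

MPC = (4397.5 − 3380)/(6850 − 5000) = 1017.5/1850 = 0.55
a = 3380 − 0.55(5000) = 630
Equilibrium: Y = 630 + 0.55Y + 1822.5
0.45Y = 2452.5, so Y = 2452.5/0.45 = 5450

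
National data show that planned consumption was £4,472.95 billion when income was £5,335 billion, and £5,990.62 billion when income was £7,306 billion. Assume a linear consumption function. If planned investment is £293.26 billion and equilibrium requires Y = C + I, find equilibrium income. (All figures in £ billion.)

Y = 2862

MPC = (5990.62 − 4472.95)/(7306 − 5335) = 1517.67/1971 = 0.77
a = 4472.95 − 0.77(5335) = 365
Equilibrium: Y = 365 + 0.77Y + 293.26
0.23Y = 658.26, so Y = 658.26/0.23 = 2862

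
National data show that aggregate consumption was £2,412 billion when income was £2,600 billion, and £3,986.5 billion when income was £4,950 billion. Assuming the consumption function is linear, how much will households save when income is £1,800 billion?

MPC = (3986.5 − 2412)/(4950 − 2600) = 1574.5/2350 = 0.67
a = 2412 − 0.67(2600) = 2412 − 1742 = 670
C = 670 + 0.67(1800) = 1876
S = 1800 − 1876 = -76

S = -76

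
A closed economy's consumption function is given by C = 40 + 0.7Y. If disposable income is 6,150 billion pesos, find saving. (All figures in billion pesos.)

C = 40 + 0.7(6150) = 40 + 4305 = 4345
S = Y − C = 6150 − 4345 = 1805

S = 1805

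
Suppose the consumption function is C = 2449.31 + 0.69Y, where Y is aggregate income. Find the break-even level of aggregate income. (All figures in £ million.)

At break-even, C = Y: 2449.31 + 0.69Y = Y
0.31Y = 2449.31, so Y = 2449.31/0.31 = 7901

Y = 7901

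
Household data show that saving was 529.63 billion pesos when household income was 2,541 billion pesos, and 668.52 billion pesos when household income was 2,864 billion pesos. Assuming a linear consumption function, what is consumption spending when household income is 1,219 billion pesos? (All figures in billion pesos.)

MPS = ΔS/ΔY = (668.52 − 529.63)/(2864 − 2541) = 138.89/323 = 0.43
MPC = 1 − MPS = 0.57
Autonomous saving = 529.63 − 0.43(2541) = -563, so a = 563
C = 563 + 0.57(1219) = 563 + 694.83 = 1257.83

C = 1257.83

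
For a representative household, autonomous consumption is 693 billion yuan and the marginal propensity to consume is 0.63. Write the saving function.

S = -693 + 0.37Y

S = Y − C = Y − (693 + 0.63Y) = -693 + (1 − 0.63)Y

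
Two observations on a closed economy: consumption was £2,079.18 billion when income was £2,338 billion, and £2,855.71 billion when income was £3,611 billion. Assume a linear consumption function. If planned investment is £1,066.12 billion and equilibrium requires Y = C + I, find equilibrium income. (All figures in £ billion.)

Y = 4408

MPC = (2855.71 − 2079.18)/(3611 − 2338) = 776.53/1273 = 0.61
a = 2079.18 − 0.61(2338) = 653
Equilibrium: Y = 653 + 0.61Y + 1066.12
0.39Y = 1719.12, so Y = 1719.12/0.39 = 4408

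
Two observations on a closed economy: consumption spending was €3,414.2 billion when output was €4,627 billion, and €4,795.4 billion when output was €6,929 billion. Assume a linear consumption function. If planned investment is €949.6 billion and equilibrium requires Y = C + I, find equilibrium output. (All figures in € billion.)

Y = 3969

MPC = (4795.4 − 3414.2)/(6929 − 4627) = 1381.2/2302 = 0.6
a = 3414.2 − 0.6(4627) = 638
Equilibrium: Y = 638 + 0.6Y + 949.6
0.4Y = 1587.6, so Y = 1587.6/0.4 = 3969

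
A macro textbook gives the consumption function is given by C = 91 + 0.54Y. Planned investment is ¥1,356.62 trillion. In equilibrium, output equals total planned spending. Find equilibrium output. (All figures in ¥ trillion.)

Y = 3147

Y = C + I = 91 + 0.54Y + 1356.62
Y − 0.54Y = 1447.62
0.46Y = 1447.62, so Y = 1447.62/0.46 = 3147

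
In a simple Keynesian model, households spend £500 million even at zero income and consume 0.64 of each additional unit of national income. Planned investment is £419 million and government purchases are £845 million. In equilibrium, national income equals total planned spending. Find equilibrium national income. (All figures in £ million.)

Y = 4900

Y = C + I + G = 500 + 0.64Y + 419 + 845
Y − 0.64Y = 1764
0.36Y = 1764, so Y = 1764/0.36 = 4900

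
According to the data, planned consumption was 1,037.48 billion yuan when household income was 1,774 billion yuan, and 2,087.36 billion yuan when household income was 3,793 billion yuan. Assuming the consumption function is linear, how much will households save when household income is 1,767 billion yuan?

S = 733.16

MPC = (2087.36 − 1037.48)/(3793 − 1774) = 1049.88/2019 = 0.52
a = 1037.48 − 0.52(1774) = 1037.48 − 922.48 = 115
C = 115 + 0.52(1767) = 1033.84
S = 1767 − 1033.84 = 733.16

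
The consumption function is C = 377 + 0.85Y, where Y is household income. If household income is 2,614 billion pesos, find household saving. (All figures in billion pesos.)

S = 15.1

C = 377 + 0.85(2614) = 377 + 2221.9 = 2598.9
S = Y − C = 2614 − 2598.9 = 15.1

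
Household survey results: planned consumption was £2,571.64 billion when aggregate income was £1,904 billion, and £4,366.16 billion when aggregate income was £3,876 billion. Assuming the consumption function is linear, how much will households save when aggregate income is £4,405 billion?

S = -442.55

MPC = (4366.16 − 2571.64)/(3876 − 1904) = 1794.52/1972 = 0.91
a = 2571.64 − 0.91(1904) = 2571.64 − 1732.64 = 839
C = 839 + 0.91(4405) = 4847.55
S = 4405 − 4847.55 = -442.55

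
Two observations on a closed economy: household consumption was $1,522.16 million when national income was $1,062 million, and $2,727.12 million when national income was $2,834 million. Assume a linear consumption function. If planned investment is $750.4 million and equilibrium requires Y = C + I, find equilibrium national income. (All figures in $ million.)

MPC = (2727.12 − 1522.16)/(2834 − 1062) = 1204.96/1772 = 0.68
a = 1522.16 − 0.68(1062) = 800
Equilibrium: Y = 800 + 0.68Y + 750.4
0.32Y = 1550.4, so Y = 1550.4/0.32 = 4845

Y = 4845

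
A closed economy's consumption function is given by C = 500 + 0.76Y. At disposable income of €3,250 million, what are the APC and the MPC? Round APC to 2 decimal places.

APC = 0.91; MPC = 0.76

MPC = 0.76 (the slope of the consumption function)
C = 500 + 0.76(3250) = 2970, so APC = 2970/3250 = 0.91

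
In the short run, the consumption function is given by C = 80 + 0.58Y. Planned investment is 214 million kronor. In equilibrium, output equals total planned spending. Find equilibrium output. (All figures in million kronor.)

Y = C + I = 80 + 0.58Y + 214
Y − 0.58Y = 294
0.42Y = 294, so Y = 294/0.42 = 700

Y = 700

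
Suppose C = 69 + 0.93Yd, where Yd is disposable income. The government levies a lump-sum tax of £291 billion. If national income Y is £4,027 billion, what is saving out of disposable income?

S = 192.52

Yd = Y − T = 4027 − 291 = 3736
C = 69 + 0.93(3736) = 69 + 3474.48 = 3543.48
S = Yd − C = 3736 − 3543.48 = 192.52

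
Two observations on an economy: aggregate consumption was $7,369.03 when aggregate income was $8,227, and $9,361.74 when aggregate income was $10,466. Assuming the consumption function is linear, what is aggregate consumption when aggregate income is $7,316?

C = 6558.24

MPC = (9361.74 − 7369.03)/(10466 − 8227) = 1992.71/2239 = 0.89
a = 7369.03 − 0.89(8227) = 7369.03 − 7322.03 = 47
C = 47 + 0.89(7316) = 47 + 6511.24 = 6558.24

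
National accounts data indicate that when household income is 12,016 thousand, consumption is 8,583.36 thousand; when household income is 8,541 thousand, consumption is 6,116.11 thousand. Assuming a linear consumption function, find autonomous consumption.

MPC = ΔC/ΔY = (8583.36 − 6116.11)/(12016 − 8541) = 2467.25/3475 = 0.71
a = C − MPC·Y = 6116.11 − 0.71(8541) = 6116.11 − 6064.11 = 52

a = 52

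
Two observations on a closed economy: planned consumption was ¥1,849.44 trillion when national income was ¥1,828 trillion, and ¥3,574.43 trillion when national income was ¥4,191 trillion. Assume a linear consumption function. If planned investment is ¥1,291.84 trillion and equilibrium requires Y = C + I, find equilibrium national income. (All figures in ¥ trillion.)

Y = 6692

MPC = (3574.43 − 1849.44)/(4191 − 1828) = 1724.99/2363 = 0.73
a = 1849.44 − 0.73(1828) = 515
Equilibrium: Y = 515 + 0.73Y + 1291.84
0.27Y = 1806.84, so Y = 1806.84/0.27 = 6692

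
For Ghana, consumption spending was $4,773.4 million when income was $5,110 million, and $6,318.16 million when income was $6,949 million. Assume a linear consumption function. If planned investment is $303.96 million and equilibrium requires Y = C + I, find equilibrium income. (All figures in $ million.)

MPC = (6318.16 − 4773.4)/(6949 − 5110) = 1544.76/1839 = 0.84
a = 4773.4 − 0.84(5110) = 481
Equilibrium: Y = 481 + 0.84Y + 303.96
0.16Y = 784.96, so Y = 784.96/0.16 = 4906

Y = 4906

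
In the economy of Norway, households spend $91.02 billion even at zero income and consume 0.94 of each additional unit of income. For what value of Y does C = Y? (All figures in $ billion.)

At break-even, C = Y: 91.02 + 0.94Y = Y
0.06Y = 91.02, so Y = 91.02/0.06 = 1517

Y = 1517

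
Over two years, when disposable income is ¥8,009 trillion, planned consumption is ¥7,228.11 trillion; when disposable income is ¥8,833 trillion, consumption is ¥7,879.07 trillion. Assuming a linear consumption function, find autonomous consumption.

a = 901

MPC = ΔC/ΔY = (7879.07 − 7228.11)/(8833 − 8009) = 650.96/824 = 0.79
a = C − MPC·Y = 7228.11 − 0.79(8009) = 7228.11 − 6327.11 = 901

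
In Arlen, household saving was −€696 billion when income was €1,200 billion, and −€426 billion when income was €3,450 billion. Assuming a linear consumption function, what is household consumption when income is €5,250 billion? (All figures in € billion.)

C = 5460

MPS = ΔS/ΔY = (-426 − (-696))/(3450 − 1200) = 270/2250 = 0.12
MPC = 1 − MPS = 0.88
Autonomous saving = -696 − 0.12(1200) = -840, so a = 840
C = 840 + 0.88(5250) = 840 + 4620 = 5460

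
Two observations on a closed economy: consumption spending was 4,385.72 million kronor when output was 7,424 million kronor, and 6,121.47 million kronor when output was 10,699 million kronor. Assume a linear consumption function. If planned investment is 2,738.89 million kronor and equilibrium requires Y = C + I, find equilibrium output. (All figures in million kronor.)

Y = 6787

MPC = (6121.47 − 4385.72)/(10699 − 7424) = 1735.75/3275 = 0.53
a = 4385.72 − 0.53(7424) = 451
Equilibrium: Y = 451 + 0.53Y + 2738.89
0.47Y = 3189.89, so Y = 3189.89/0.47 = 6787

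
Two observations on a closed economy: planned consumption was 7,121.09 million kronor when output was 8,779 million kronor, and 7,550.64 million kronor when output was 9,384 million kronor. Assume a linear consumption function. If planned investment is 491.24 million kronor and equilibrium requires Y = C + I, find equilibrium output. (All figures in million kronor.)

MPC = (7550.64 − 7121.09)/(9384 − 8779) = 429.55/605 = 0.71
a = 7121.09 − 0.71(8779) = 888
Equilibrium: Y = 888 + 0.71Y + 491.24
0.29Y = 1379.24, so Y = 1379.24/0.29 = 4756

Y = 4756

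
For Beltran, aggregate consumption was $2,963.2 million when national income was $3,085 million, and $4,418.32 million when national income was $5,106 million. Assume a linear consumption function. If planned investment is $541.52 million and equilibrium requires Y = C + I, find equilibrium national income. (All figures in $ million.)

MPC = (4418.32 − 2963.2)/(5106 − 3085) = 1455.12/2021 = 0.72
a = 2963.2 − 0.72(3085) = 742
Equilibrium: Y = 742 + 0.72Y + 541.52
0.28Y = 1283.52, so Y = 1283.52/0.28 = 4584

Y = 4584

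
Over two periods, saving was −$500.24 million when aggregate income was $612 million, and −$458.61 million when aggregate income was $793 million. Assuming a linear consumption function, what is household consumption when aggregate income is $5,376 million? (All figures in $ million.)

C = 4780.52

MPS = ΔS/ΔY = (-458.61 − (-500.24))/(793 − 612) = 41.63/181 = 0.23
MPC = 1 − MPS = 0.77
Autonomous saving = -500.24 − 0.23(612) = -641, so a = 641
C = 641 + 0.77(5376) = 641 + 4139.52 = 4780.52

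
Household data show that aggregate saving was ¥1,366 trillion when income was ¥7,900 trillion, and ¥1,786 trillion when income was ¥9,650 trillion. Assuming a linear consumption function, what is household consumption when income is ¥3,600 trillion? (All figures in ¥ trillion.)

C = 3266

MPS = ΔS/ΔY = (1786 − 1366)/(9650 − 7900) = 420/1750 = 0.24
MPC = 1 − MPS = 0.76
Autonomous saving = 1366 − 0.24(7900) = -530, so a = 530
C = 530 + 0.76(3600) = 530 + 2736 = 3266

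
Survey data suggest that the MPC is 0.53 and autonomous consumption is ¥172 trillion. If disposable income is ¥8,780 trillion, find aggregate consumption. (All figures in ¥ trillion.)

C = 172 + 0.53(8780) = 172 + 4653.4 = 4825.4

C = 4825.4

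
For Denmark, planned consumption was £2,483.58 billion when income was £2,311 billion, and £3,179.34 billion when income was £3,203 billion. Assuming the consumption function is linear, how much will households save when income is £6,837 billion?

MPC = (3179.34 − 2483.58)/(3203 − 2311) = 695.76/892 = 0.78
a = 2483.58 − 0.78(2311) = 2483.58 − 1802.58 = 681
C = 681 + 0.78(6837) = 6013.86
S = 6837 − 6013.86 = 823.14

S = 823.14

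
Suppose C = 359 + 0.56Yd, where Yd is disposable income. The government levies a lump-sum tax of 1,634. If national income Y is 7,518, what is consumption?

Yd = Y − T = 7518 − 1634 = 5884
C = 359 + 0.56(5884) = 359 + 3295.04 = 3654.04

C = 3654.04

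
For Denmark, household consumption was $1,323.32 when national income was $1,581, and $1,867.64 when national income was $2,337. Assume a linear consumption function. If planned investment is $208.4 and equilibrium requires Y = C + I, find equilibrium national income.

MPC = (1867.64 − 1323.32)/(2337 − 1581) = 544.32/756 = 0.72
a = 1323.32 − 0.72(1581) = 185
Equilibrium: Y = 185 + 0.72Y + 208.4
0.28Y = 393.4, so Y = 393.4/0.28 = 1405

Y = 1405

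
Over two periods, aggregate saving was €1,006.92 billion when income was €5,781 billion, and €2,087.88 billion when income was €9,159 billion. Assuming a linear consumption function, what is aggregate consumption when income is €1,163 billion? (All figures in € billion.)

C = 1633.84

MPS = ΔS/ΔY = (2087.88 − 1006.92)/(9159 − 5781) = 1080.96/3378 = 0.32
MPC = 1 − MPS = 0.68
Autonomous saving = 1006.92 − 0.32(5781) = -843, so a = 843
C = 843 + 0.68(1163) = 843 + 790.84 = 1633.84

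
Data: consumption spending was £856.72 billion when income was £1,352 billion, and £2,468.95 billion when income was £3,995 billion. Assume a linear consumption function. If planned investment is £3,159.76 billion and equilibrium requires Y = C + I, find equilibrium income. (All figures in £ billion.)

MPC = (2468.95 − 856.72)/(3995 − 1352) = 1612.23/2643 = 0.61
a = 856.72 − 0.61(1352) = 32
Equilibrium: Y = 32 + 0.61Y + 3159.76
0.39Y = 3191.76, so Y = 3191.76/0.39 = 8184

Y = 8184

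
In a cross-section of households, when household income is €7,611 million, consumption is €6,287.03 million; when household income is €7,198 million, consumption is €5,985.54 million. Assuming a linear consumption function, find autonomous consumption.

a = 731

MPC = ΔC/ΔY = (6287.03 − 5985.54)/(7611 − 7198) = 301.49/413 = 0.73
a = C − MPC·Y = 5985.54 − 0.73(7198) = 5985.54 − 5254.54 = 731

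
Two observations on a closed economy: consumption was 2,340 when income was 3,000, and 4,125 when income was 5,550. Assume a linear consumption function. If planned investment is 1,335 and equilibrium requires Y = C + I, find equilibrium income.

Y = 5250

MPC = (4125 − 2340)/(5550 − 3000) = 1785/2550 = 0.7
a = 2340 − 0.7(3000) = 240
Equilibrium: Y = 240 + 0.7Y + 1335
0.3Y = 1575, so Y = 1575/0.3 = 5250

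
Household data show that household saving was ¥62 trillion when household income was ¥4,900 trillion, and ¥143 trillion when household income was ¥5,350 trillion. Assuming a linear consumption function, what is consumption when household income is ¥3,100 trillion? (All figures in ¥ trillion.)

MPS = ΔS/ΔY = (143 − 62)/(5350 − 4900) = 81/450 = 0.18
MPC = 1 − MPS = 0.82
Autonomous saving = 62 − 0.18(4900) = -820, so a = 820
C = 820 + 0.82(3100) = 820 + 2542 = 3362

C = 3362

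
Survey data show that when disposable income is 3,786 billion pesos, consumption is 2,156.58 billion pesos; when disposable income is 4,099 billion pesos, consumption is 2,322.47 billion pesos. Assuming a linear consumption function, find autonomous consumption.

a = 150

MPC = ΔC/ΔY = (2322.47 − 2156.58)/(4099 − 3786) = 165.89/313 = 0.53
a = C − MPC·Y = 2156.58 − 0.53(3786) = 2156.58 − 2006.58 = 150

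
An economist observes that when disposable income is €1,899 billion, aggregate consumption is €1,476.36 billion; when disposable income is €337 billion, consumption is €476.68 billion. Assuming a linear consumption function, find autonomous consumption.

a = 261

MPC = ΔC/ΔY = (1476.36 − 476.68)/(1899 − 337) = 999.68/1562 = 0.64
a = C − MPC·Y = 476.68 − 0.64(337) = 476.68 − 215.68 = 261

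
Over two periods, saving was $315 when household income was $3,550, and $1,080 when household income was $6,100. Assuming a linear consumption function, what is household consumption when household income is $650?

MPS = ΔS/ΔY = (1080 − 315)/(6100 − 3550) = 765/2550 = 0.3
MPC = 1 − MPS = 0.7
Autonomous saving = 315 − 0.3(3550) = -750, so a = 750
C = 750 + 0.7(650) = 750 + 455 = 1205

C = 1205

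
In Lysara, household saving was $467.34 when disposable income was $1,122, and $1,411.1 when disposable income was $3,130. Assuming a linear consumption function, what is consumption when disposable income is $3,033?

MPS = ΔS/ΔY = (1411.1 − 467.34)/(3130 − 1122) = 943.76/2008 = 0.47
MPC = 1 − MPS = 0.53
Autonomous saving = 467.34 − 0.47(1122) = -60, so a = 60
C = 60 + 0.53(3033) = 60 + 1607.49 = 1667.49

C = 1667.49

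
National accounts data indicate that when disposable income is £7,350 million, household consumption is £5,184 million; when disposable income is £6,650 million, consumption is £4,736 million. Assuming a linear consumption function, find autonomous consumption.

MPC = ΔC/ΔY = (5184 − 4736)/(7350 − 6650) = 448/700 = 0.64
a = C − MPC·Y = 4736 − 0.64(6650) = 4736 − 4256 = 480

a = 480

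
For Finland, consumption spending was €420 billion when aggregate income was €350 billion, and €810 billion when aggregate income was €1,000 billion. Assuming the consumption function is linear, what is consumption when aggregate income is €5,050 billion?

MPC = (810 − 420)/(1000 − 350) = 390/650 = 0.6
a = 420 − 0.6(350) = 420 − 210 = 210
C = 210 + 0.6(5050) = 210 + 3030 = 3240

C = 3240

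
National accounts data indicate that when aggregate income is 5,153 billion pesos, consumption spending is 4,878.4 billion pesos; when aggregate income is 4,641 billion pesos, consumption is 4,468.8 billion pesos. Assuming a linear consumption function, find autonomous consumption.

MPC = ΔC/ΔY = (4878.4 − 4468.8)/(5153 − 4641) = 409.6/512 = 0.8
a = C − MPC·Y = 4468.8 − 0.8(4641) = 4468.8 − 3712.8 = 756

a = 756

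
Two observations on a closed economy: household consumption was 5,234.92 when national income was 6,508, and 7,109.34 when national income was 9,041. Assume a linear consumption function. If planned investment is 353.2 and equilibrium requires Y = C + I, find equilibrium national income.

MPC = (7109.34 − 5234.92)/(9041 − 6508) = 1874.42/2533 = 0.74
a = 5234.92 − 0.74(6508) = 419
Equilibrium: Y = 419 + 0.74Y + 353.2
0.26Y = 772.2, so Y = 772.2/0.26 = 2970

Y = 2970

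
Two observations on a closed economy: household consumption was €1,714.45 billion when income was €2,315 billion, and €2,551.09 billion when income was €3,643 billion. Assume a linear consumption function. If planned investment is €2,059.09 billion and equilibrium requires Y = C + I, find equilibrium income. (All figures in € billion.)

Y = 6257

MPC = (2551.09 − 1714.45)/(3643 − 2315) = 836.64/1328 = 0.63
a = 1714.45 − 0.63(2315) = 256
Equilibrium: Y = 256 + 0.63Y + 2059.09
0.37Y = 2315.09, so Y = 2315.09/0.37 = 6257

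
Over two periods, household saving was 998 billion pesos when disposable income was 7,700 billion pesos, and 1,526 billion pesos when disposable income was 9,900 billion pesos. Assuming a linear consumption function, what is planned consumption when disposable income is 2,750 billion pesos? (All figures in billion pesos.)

C = 2940

MPS = ΔS/ΔY = (1526 − 998)/(9900 − 7700) = 528/2200 = 0.24
MPC = 1 − MPS = 0.76
Autonomous saving = 998 − 0.24(7700) = -850, so a = 850
C = 850 + 0.76(2750) = 850 + 2090 = 2940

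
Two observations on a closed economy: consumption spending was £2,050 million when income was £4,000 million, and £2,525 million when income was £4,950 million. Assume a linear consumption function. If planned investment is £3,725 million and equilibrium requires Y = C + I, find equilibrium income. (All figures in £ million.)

MPC = (2525 − 2050)/(4950 − 4000) = 475/950 = 0.5
a = 2050 − 0.5(4000) = 50
Equilibrium: Y = 50 + 0.5Y + 3725
0.5Y = 3775, so Y = 3775/0.5 = 7550

Y = 7550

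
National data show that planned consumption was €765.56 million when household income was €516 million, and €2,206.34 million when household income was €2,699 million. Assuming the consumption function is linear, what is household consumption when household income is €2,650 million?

MPC = (2206.34 − 765.56)/(2699 − 516) = 1440.78/2183 = 0.66
a = 765.56 − 0.66(516) = 765.56 − 340.56 = 425
C = 425 + 0.66(2650) = 425 + 1749 = 2174

C = 2174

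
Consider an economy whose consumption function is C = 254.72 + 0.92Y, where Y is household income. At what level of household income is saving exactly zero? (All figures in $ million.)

Y = 3184

At break-even, C = Y: 254.72 + 0.92Y = Y
0.08Y = 254.72, so Y = 254.72/0.08 = 3184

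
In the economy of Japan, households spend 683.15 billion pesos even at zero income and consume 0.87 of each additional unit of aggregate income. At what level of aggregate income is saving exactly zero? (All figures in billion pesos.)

Y = 5255

At break-even, C = Y: 683.15 + 0.87Y = Y
0.13Y = 683.15, so Y = 683.15/0.13 = 5255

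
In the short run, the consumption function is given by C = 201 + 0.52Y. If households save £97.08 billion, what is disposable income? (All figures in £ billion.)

S = Y − C = -201 + 0.48Y
-201 + 0.48Y = 97.08, so 0.48Y = 298.08 and Y = 621

Y = 621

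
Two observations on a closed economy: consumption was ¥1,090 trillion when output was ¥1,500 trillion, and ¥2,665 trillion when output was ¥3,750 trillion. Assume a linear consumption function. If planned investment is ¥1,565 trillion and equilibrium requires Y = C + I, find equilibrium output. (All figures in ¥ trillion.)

MPC = (2665 − 1090)/(3750 − 1500) = 1575/2250 = 0.7
a = 1090 − 0.7(1500) = 40
Equilibrium: Y = 40 + 0.7Y + 1565
0.3Y = 1605, so Y = 1605/0.3 = 5350

Y = 5350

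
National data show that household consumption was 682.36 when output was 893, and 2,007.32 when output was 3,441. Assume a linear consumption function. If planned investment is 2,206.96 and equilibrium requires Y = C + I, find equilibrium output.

MPC = (2007.32 − 682.36)/(3441 − 893) = 1324.96/2548 = 0.52
a = 682.36 − 0.52(893) = 218
Equilibrium: Y = 218 + 0.52Y + 2206.96
0.48Y = 2424.96, so Y = 2424.96/0.48 = 5052

Y = 5052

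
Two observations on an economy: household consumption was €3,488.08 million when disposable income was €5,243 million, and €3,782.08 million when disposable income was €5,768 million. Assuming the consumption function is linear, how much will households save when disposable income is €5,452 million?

MPC = (3782.08 − 3488.08)/(5768 − 5243) = 294/525 = 0.56
a = 3488.08 − 0.56(5243) = 3488.08 − 2936.08 = 552
C = 552 + 0.56(5452) = 3605.12
S = 5452 − 3605.12 = 1846.88

S = 1846.88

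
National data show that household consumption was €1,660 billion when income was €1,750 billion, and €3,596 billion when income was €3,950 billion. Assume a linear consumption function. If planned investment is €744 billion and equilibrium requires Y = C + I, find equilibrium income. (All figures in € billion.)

Y = 7200

MPC = (3596 − 1660)/(3950 − 1750) = 1936/2200 = 0.88
a = 1660 − 0.88(1750) = 120
Equilibrium: Y = 120 + 0.88Y + 744
0.12Y = 864, so Y = 864/0.12 = 7200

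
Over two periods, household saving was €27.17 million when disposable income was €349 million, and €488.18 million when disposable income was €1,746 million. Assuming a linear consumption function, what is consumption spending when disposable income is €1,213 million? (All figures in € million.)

MPS = ΔS/ΔY = (488.18 − 27.17)/(1746 − 349) = 461.01/1397 = 0.33
MPC = 1 − MPS = 0.67
Autonomous saving = 27.17 − 0.33(349) = -88, so a = 88
C = 88 + 0.67(1213) = 88 + 812.71 = 900.71

C = 900.71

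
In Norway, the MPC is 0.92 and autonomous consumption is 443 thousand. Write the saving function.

S = -443 + 0.08Y

S = Y − C = Y − (443 + 0.92Y) = -443 + (1 − 0.92)Y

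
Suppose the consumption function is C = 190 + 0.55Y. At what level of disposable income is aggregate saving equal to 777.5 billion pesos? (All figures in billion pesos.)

Y = 2150

S = Y − C = -190 + 0.45Y
-190 + 0.45Y = 777.5, so 0.45Y = 967.5 and Y = 2150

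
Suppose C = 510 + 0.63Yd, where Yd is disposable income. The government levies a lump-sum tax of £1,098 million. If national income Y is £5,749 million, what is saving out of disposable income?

S = 1210.87

Yd = Y − T = 5749 − 1098 = 4651
C = 510 + 0.63(4651) = 510 + 2930.13 = 3440.13
S = Yd − C = 4651 − 3440.13 = 1210.87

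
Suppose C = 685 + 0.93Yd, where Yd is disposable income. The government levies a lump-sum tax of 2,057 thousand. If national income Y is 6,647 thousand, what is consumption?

C = 4953.7

Yd = Y − T = 6647 − 2057 = 4590
C = 685 + 0.93(4590) = 685 + 4268.7 = 4953.7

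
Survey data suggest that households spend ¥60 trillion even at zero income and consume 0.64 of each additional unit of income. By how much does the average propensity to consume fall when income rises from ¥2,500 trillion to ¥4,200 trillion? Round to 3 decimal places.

ΔAPC = 0.010

At Y = 2500: C = 60 + 0.64(2500) = 1660, APC = 1660/2500 = 0.6640
At Y = 4200: C = 2748, APC = 2748/4200 = 0.6543
Fall in APC = 0.6640 − 0.6543 = 0.0097 ≈ 0.010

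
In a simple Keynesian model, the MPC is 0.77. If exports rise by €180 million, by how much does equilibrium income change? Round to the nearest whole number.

The multiplier is 1/(1 − MPC) = 1/0.23.
ΔY = 180/0.23 = 782.61 ≈ 783

ΔY ≈ 783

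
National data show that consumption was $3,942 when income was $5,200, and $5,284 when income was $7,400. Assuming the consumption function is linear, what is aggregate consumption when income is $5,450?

C = 4094.5

MPC = (5284 − 3942)/(7400 − 5200) = 1342/2200 = 0.61
a = 3942 − 0.61(5200) = 3942 − 3172 = 770
C = 770 + 0.61(5450) = 770 + 3324.5 = 4094.5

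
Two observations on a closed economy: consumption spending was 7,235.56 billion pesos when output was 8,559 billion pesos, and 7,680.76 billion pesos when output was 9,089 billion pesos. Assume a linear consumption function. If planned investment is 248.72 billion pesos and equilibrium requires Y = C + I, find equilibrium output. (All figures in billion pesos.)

Y = 1842

MPC = (7680.76 − 7235.56)/(9089 − 8559) = 445.2/530 = 0.84
a = 7235.56 − 0.84(8559) = 46
Equilibrium: Y = 46 + 0.84Y + 248.72
0.16Y = 294.72, so Y = 294.72/0.16 = 1842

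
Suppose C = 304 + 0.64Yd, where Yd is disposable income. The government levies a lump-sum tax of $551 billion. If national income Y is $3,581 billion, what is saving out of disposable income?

Yd = Y − T = 3581 − 551 = 3030
C = 304 + 0.64(3030) = 304 + 1939.2 = 2243.2
S = Yd − C = 3030 − 2243.2 = 786.8

S = 786.8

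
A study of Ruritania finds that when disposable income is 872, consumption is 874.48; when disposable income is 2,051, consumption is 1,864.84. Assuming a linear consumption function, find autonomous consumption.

MPC = ΔC/ΔY = (1864.84 − 874.48)/(2051 − 872) = 990.36/1179 = 0.84
a = C − MPC·Y = 874.48 − 0.84(872) = 874.48 − 732.48 = 142

a = 142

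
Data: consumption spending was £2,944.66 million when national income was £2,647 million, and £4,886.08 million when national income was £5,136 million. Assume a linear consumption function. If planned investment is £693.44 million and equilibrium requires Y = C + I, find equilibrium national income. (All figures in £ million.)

Y = 7152

MPC = (4886.08 − 2944.66)/(5136 − 2647) = 1941.42/2489 = 0.78
a = 2944.66 − 0.78(2647) = 880
Equilibrium: Y = 880 + 0.78Y + 693.44
0.22Y = 1573.44, so Y = 1573.44/0.22 = 7152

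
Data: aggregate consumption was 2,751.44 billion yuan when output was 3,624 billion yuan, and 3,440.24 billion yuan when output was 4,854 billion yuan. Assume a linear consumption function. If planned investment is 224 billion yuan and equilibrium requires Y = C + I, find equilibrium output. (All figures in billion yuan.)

Y = 2150

MPC = (3440.24 − 2751.44)/(4854 − 3624) = 688.8/1230 = 0.56
a = 2751.44 − 0.56(3624) = 722
Equilibrium: Y = 722 + 0.56Y + 224
0.44Y = 946, so Y = 946/0.44 = 2150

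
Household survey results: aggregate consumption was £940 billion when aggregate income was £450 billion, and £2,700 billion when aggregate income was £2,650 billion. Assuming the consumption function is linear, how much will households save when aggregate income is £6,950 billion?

S = 810

MPC = (2700 − 940)/(2650 − 450) = 1760/2200 = 0.8
a = 940 − 0.8(450) = 940 − 360 = 580
C = 580 + 0.8(6950) = 6140
S = 6950 − 6140 = 810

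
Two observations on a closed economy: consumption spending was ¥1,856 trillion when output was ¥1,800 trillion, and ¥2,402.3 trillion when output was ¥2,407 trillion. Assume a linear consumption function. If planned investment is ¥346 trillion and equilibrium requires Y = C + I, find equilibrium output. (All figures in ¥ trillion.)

Y = 5820

MPC = (2402.3 − 1856)/(2407 − 1800) = 546.3/607 = 0.9
a = 1856 − 0.9(1800) = 236
Equilibrium: Y = 236 + 0.9Y + 346
0.1Y = 582, so Y = 582/0.1 = 5820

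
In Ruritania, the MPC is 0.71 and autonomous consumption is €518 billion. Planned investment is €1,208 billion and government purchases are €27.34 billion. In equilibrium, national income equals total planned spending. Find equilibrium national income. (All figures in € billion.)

Y = C + I + G = 518 + 0.71Y + 1208 + 27.34
Y − 0.71Y = 1753.34
0.29Y = 1753.34, so Y = 1753.34/0.29 = 6046

Y = 6046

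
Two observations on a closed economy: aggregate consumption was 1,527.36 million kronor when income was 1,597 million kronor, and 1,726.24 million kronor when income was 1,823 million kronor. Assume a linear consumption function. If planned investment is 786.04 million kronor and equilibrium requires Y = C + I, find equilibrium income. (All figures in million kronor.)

Y = 7567

MPC = (1726.24 − 1527.36)/(1823 − 1597) = 198.88/226 = 0.88
a = 1527.36 − 0.88(1597) = 122
Equilibrium: Y = 122 + 0.88Y + 786.04
0.12Y = 908.04, so Y = 908.04/0.12 = 7567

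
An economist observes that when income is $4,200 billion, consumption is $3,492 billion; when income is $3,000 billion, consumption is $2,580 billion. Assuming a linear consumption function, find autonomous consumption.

MPC = ΔC/ΔY = (3492 − 2580)/(4200 − 3000) = 912/1200 = 0.76
a = C − MPC·Y = 2580 − 0.76(3000) = 2580 − 2280 = 300

a = 300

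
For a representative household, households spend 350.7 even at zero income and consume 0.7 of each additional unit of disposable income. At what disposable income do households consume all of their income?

Y = 1169

At break-even, C = Y: 350.7 + 0.7Y = Y
0.3Y = 350.7, so Y = 350.7/0.3 = 1169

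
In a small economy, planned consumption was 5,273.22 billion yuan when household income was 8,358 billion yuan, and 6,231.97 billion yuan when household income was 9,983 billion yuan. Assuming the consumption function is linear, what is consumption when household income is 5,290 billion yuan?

C = 3463.1

MPC = (6231.97 − 5273.22)/(9983 − 8358) = 958.75/1625 = 0.59
a = 5273.22 − 0.59(8358) = 5273.22 − 4931.22 = 342
C = 342 + 0.59(5290) = 342 + 3121.1 = 3463.1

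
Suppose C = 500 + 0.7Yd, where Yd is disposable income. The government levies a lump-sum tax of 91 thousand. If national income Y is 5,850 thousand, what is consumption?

C = 4531.3

Yd = Y − T = 5850 − 91 = 5759
C = 500 + 0.7(5759) = 500 + 4031.3 = 4531.3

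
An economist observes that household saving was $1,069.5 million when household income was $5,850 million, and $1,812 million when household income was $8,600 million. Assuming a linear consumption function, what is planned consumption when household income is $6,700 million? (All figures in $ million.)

C = 5401

MPS = ΔS/ΔY = (1812 − 1069.5)/(8600 − 5850) = 742.5/2750 = 0.27
MPC = 1 − MPS = 0.73
Autonomous saving = 1069.5 − 0.27(5850) = -510, so a = 510
C = 510 + 0.73(6700) = 510 + 4891 = 5401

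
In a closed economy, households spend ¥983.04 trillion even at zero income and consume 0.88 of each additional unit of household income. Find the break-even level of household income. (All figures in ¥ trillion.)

At break-even, C = Y: 983.04 + 0.88Y = Y
0.12Y = 983.04, so Y = 983.04/0.12 = 8192

Y = 8192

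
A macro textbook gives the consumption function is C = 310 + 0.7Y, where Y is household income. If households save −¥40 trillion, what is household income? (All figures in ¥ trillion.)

Y = 900

S = Y − C = -310 + 0.3Y
-310 + 0.3Y = -40, so 0.3Y = 270 and Y = 900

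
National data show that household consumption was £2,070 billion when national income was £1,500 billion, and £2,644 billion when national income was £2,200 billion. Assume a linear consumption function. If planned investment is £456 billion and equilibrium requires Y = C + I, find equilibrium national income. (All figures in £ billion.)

MPC = (2644 − 2070)/(2200 − 1500) = 574/700 = 0.82
a = 2070 − 0.82(1500) = 840
Equilibrium: Y = 840 + 0.82Y + 456
0.18Y = 1296, so Y = 1296/0.18 = 7200

Y = 7200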